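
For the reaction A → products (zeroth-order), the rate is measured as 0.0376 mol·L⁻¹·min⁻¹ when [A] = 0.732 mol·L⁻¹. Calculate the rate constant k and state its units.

0.0376 mol·L⁻¹·min⁻¹

Step 1: For a zeroth-order reaction, rate = k (independent of concentration).
Step 2: k = rate = 0.0376 mol·L⁻¹·min⁻¹.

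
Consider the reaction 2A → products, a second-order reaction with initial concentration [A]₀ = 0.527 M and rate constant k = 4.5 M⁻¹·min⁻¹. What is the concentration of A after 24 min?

0.009099 M

Step 1: For a second-order reaction: 1/[A] = 1/[A]₀ + kt
Step 2: 1/[A] = 1/0.527 + 4.5 × 24
Step 3: 1/[A] = 1.898 + 108 = 109.9
Step 4: [A] = 1/109.9 = 0.009099 M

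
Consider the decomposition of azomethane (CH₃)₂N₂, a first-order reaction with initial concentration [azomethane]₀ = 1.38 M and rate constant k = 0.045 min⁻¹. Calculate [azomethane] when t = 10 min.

0.8799 M

Step 1: For a first-order reaction: [azomethane] = [azomethane]₀ × e^(-kt)
Step 2: [azomethane] = 1.38 × e^(-0.045 × 10)
Step 3: [azomethane] = 1.38 × e^(-0.45)
Step 4: [azomethane] = 1.38 × 0.637628 = 0.8799 M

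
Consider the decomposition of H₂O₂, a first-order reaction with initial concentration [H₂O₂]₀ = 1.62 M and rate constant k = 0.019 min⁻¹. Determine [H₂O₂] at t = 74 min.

0.3971 M

Step 1: For a first-order reaction: [H₂O₂] = [H₂O₂]₀ × e^(-kt)
Step 2: [H₂O₂] = 1.62 × e^(-0.019 × 74)
Step 3: [H₂O₂] = 1.62 × e^(-1.406)
Step 4: [H₂O₂] = 1.62 × 0.245122 = 0.3971 M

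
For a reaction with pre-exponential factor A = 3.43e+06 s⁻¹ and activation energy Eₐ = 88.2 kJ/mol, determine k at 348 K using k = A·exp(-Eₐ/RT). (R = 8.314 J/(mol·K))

1.98e-07 s⁻¹

Step 1: Use the Arrhenius equation: k = A × exp(-Eₐ/RT)
Step 2: Convert Eₐ to J/mol: 88.2 kJ/mol = 88200 J/mol
Step 3: Calculate the exponent: -Eₐ/(RT) = -88200/(8.314 × 348) = -30.48452
Step 4: k = 3.43e+06 × exp(-30.48452)
Step 5: k = 3.43e+06 × 5.76423e-14 = 1.9771e-07 s⁻¹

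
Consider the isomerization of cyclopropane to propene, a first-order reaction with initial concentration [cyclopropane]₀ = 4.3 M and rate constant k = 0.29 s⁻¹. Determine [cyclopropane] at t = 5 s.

1.009 M

Step 1: For a first-order reaction: [cyclopropane] = [cyclopropane]₀ × e^(-kt)
Step 2: [cyclopropane] = 4.3 × e^(-0.29 × 5)
Step 3: [cyclopropane] = 4.3 × e^(-1.45)
Step 4: [cyclopropane] = 4.3 × 0.23457 = 1.009 M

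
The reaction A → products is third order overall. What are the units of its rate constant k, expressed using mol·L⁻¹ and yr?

(mol·L⁻¹)⁻²·yr⁻¹

Step 1: For overall order n, rate = k × (concentration)^n.
Step 2: Rate has units mol·L⁻¹·yr⁻¹; concentration term has units (mol·L⁻¹)^3.
Step 3: k = rate / (concentration)^n, so units of k = (mol·L⁻¹)^(1-3)·yr⁻¹ = (mol·L⁻¹)⁻²·yr⁻¹.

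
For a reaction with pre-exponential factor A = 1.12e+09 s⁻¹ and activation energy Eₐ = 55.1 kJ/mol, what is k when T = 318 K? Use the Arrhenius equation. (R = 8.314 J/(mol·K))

9.96e-01 s⁻¹

Step 1: Use the Arrhenius equation: k = A × exp(-Eₐ/RT)
Step 2: Convert Eₐ to J/mol: 55.1 kJ/mol = 55100 J/mol
Step 3: Calculate the exponent: -Eₐ/(RT) = -55100/(8.314 × 318) = -20.84080
Step 4: k = 1.12e+09 × exp(-20.84080)
Step 5: k = 1.12e+09 × 8.89110e-10 = 9.9580e-01 s⁻¹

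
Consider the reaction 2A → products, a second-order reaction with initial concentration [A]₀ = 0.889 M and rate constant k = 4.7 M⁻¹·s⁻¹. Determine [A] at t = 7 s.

0.02939 M

Step 1: For a second-order reaction: 1/[A] = 1/[A]₀ + kt
Step 2: 1/[A] = 1/0.889 + 4.7 × 7
Step 3: 1/[A] = 1.125 + 32.9 = 34.02
Step 4: [A] = 1/34.02 = 0.02939 M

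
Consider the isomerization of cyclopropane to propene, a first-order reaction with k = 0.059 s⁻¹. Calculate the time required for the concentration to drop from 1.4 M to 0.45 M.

19.24 s

Step 1: For first-order: t = ln([cyclopropane]₀/[cyclopropane])/k
Step 2: t = ln(1.4/0.45)/0.059
Step 3: t = ln(3.111)/0.059
Step 4: t = 1.135/0.059 = 19.24 s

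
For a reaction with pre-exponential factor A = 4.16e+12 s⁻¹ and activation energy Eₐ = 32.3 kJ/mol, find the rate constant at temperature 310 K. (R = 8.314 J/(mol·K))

1.50e+07 s⁻¹

Step 1: Use the Arrhenius equation: k = A × exp(-Eₐ/RT)
Step 2: Convert Eₐ to J/mol: 32.3 kJ/mol = 32300 J/mol
Step 3: Calculate the exponent: -Eₐ/(RT) = -32300/(8.314 × 310) = -12.53230
Step 4: k = 4.16e+12 × exp(-12.53230)
Step 5: k = 4.16e+12 × 3.60821e-06 = 1.5010e+07 s⁻¹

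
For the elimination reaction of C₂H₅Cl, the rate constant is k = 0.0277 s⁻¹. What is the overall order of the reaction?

first order (1)

Step 1: The units of k for an nth-order reaction are (concentration)^(1-n)·(time)⁻¹.
Step 2: Here k has units s⁻¹, so the concentration exponent is 0.
Step 3: 1 - n = 0 ⇒ n = 1. The reaction is first order.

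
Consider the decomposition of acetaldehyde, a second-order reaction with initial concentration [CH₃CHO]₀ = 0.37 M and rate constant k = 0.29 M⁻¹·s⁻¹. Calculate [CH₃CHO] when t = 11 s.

0.1697 M

Step 1: For a second-order reaction: 1/[CH₃CHO] = 1/[CH₃CHO]₀ + kt
Step 2: 1/[CH₃CHO] = 1/0.37 + 0.29 × 11
Step 3: 1/[CH₃CHO] = 2.703 + 3.19 = 5.893
Step 4: [CH₃CHO] = 1/5.893 = 0.1697 M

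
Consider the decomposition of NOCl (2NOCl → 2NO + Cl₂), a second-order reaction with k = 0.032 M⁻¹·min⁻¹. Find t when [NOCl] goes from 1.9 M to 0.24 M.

113.8 min

Step 1: For second-order: t = (1/[NOCl] - 1/[NOCl]₀)/k
Step 2: t = (1/0.24 - 1/1.9)/0.032
Step 3: t = (4.167 - 0.5263)/0.032
Step 4: t = 3.64/0.032 = 113.8 min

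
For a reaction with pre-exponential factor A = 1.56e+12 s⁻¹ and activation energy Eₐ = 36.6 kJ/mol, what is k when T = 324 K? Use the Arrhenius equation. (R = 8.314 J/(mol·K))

1.96e+06 s⁻¹

Step 1: Use the Arrhenius equation: k = A × exp(-Eₐ/RT)
Step 2: Convert Eₐ to J/mol: 36.6 kJ/mol = 36600 J/mol
Step 3: Calculate the exponent: -Eₐ/(RT) = -36600/(8.314 × 324) = -13.58708
Step 4: k = 1.56e+12 × exp(-13.58708)
Step 5: k = 1.56e+12 × 1.25663e-06 = 1.9603e+06 s⁻¹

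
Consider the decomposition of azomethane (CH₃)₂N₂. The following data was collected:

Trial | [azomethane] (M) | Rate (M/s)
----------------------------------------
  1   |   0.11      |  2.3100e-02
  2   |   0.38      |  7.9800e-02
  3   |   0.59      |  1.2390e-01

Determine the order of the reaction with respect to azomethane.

first order (1)

Step 1: Compare trials to find order n where rate₂/rate₁ = ([azomethane]₂/[azomethane]₁)^n
Step 2: rate₂/rate₁ = 7.9800e-02/2.3100e-02 = 3.455
Step 3: [azomethane]₂/[azomethane]₁ = 0.38/0.11 = 3.455
Step 4: n = ln(3.455)/ln(3.455) = 1.00 ≈ 1
Step 5: The reaction is first order in azomethane.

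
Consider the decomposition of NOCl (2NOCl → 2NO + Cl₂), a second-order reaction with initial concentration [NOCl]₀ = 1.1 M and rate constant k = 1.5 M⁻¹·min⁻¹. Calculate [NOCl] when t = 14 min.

0.04564 M

Step 1: For a second-order reaction: 1/[NOCl] = 1/[NOCl]₀ + kt
Step 2: 1/[NOCl] = 1/1.1 + 1.5 × 14
Step 3: 1/[NOCl] = 0.9091 + 21 = 21.91
Step 4: [NOCl] = 1/21.91 = 0.04564 M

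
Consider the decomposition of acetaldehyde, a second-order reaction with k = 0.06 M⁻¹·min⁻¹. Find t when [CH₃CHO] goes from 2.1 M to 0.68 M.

16.57 min

Step 1: For second-order: t = (1/[CH₃CHO] - 1/[CH₃CHO]₀)/k
Step 2: t = (1/0.68 - 1/2.1)/0.06
Step 3: t = (1.471 - 0.4762)/0.06
Step 4: t = 0.9944/0.06 = 16.57 min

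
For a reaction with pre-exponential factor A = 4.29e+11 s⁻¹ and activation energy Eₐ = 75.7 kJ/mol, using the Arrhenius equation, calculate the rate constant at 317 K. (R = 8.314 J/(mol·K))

1.44e-01 s⁻¹

Step 1: Use the Arrhenius equation: k = A × exp(-Eₐ/RT)
Step 2: Convert Eₐ to J/mol: 75.7 kJ/mol = 75700 J/mol
Step 3: Calculate the exponent: -Eₐ/(RT) = -75700/(8.314 × 317) = -28.72279
Step 4: k = 4.29e+11 × exp(-28.72279)
Step 5: k = 4.29e+11 × 3.35622e-13 = 1.4398e-01 s⁻¹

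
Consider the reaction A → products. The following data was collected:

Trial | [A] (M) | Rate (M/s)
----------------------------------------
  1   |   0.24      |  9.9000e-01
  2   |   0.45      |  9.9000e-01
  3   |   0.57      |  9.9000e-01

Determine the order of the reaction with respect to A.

zeroth order (0)

Step 1: Compare trials - when concentration changes, rate stays constant.
Step 2: rate₂/rate₁ = 9.9000e-01/9.9000e-01 = 1
Step 3: [A]₂/[A]₁ = 0.45/0.24 = 1.875
Step 4: Since rate ratio ≈ (conc ratio)^0, the reaction is zeroth order.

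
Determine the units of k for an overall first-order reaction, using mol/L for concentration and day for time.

day⁻¹

Step 1: For overall order n, rate = k × (concentration)^n.
Step 2: Rate has units mol/L·day⁻¹; concentration term has units (mol/L)^1.
Step 3: k = rate / (concentration)^n, so units of k = (mol/L)^(1-1)·day⁻¹ = day⁻¹.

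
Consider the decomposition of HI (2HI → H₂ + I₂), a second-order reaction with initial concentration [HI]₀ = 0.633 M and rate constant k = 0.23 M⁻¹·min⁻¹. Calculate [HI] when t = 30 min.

0.1179 M

Step 1: For a second-order reaction: 1/[HI] = 1/[HI]₀ + kt
Step 2: 1/[HI] = 1/0.633 + 0.23 × 30
Step 3: 1/[HI] = 1.58 + 6.9 = 8.48
Step 4: [HI] = 1/8.48 = 0.1179 M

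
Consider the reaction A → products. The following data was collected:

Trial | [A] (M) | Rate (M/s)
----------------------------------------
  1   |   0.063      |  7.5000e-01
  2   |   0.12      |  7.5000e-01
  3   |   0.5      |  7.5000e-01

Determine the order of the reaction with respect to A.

zeroth order (0)

Step 1: Compare trials - when concentration changes, rate stays constant.
Step 2: rate₂/rate₁ = 7.5000e-01/7.5000e-01 = 1
Step 3: [A]₂/[A]₁ = 0.12/0.063 = 1.905
Step 4: Since rate ratio ≈ (conc ratio)^0, the reaction is zeroth order.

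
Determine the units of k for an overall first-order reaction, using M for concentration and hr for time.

hr⁻¹

Step 1: For overall order n, rate = k × (concentration)^n.
Step 2: Rate has units M·hr⁻¹; concentration term has units M^1.
Step 3: k = rate / (concentration)^n, so units of k = M^(1-1)·hr⁻¹ = hr⁻¹.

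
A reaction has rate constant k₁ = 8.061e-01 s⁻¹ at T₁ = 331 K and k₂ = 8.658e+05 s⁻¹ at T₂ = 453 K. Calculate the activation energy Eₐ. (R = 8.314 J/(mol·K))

141.9 kJ/mol

Step 1: Use the two-temperature Arrhenius form: ln(k₂/k₁) = -Eₐ/R × (1/T₂ - 1/T₁)
Step 2: ln(k₂/k₁) = ln(8.658e+05/8.061e-01) = ln(1.07406e+06) = 13.887
Step 3: 1/T₂ - 1/T₁ = 1/453 - 1/331 = -8.136425e-04 K⁻¹
Step 4: Eₐ = -R × ln(k₂/k₁) / (1/T₂ - 1/T₁) = -8.314 × 13.887 / -8.136425e-04
Step 5: Eₐ = 1.4190e+05 J/mol = 141.9 kJ/mol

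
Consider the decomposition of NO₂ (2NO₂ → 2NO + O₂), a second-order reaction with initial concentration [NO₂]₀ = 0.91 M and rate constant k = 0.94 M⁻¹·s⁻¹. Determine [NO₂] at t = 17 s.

0.05855 M

Step 1: For a second-order reaction: 1/[NO₂] = 1/[NO₂]₀ + kt
Step 2: 1/[NO₂] = 1/0.91 + 0.94 × 17
Step 3: 1/[NO₂] = 1.099 + 15.98 = 17.08
Step 4: [NO₂] = 1/17.08 = 0.05855 M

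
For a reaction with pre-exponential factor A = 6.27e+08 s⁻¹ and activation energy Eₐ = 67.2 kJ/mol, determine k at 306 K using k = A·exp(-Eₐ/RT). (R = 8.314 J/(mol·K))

2.12e-03 s⁻¹

Step 1: Use the Arrhenius equation: k = A × exp(-Eₐ/RT)
Step 2: Convert Eₐ to J/mol: 67.2 kJ/mol = 67200 J/mol
Step 3: Calculate the exponent: -Eₐ/(RT) = -67200/(8.314 × 306) = -26.41422
Step 4: k = 6.27e+08 × exp(-26.41422)
Step 5: k = 6.27e+08 × 3.37637e-12 = 2.1170e-03 s⁻¹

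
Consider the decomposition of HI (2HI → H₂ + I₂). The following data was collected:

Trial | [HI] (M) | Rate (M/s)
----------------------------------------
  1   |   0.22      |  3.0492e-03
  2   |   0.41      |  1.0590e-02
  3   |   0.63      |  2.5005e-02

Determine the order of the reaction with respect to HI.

second order (2)

Step 1: Compare trials to find order n where rate₂/rate₁ = ([HI]₂/[HI]₁)^n
Step 2: rate₂/rate₁ = 1.0590e-02/3.0492e-03 = 3.473
Step 3: [HI]₂/[HI]₁ = 0.41/0.22 = 1.864
Step 4: n = ln(3.473)/ln(1.864) = 2.00 ≈ 2
Step 5: The reaction is second order in HI.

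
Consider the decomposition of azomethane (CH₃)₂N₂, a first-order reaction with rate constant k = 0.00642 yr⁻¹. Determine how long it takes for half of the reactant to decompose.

108 yr

Step 1: For a first-order reaction, t₁/₂ = ln(2)/k
Step 2: t₁/₂ = ln(2)/0.00642
Step 3: t₁/₂ = 0.6931/0.00642 = 108 yr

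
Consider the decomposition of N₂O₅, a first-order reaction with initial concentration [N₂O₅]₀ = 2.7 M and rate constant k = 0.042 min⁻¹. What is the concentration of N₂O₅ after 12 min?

1.631 M

Step 1: For a first-order reaction: [N₂O₅] = [N₂O₅]₀ × e^(-kt)
Step 2: [N₂O₅] = 2.7 × e^(-0.042 × 12)
Step 3: [N₂O₅] = 2.7 × e^(-0.504)
Step 4: [N₂O₅] = 2.7 × 0.604109 = 1.631 M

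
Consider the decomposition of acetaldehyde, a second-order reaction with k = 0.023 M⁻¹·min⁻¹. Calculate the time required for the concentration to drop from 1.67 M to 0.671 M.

38.76 min

Step 1: For second-order: t = (1/[CH₃CHO] - 1/[CH₃CHO]₀)/k
Step 2: t = (1/0.671 - 1/1.67)/0.023
Step 3: t = (1.49 - 0.5988)/0.023
Step 4: t = 0.8915/0.023 = 38.76 min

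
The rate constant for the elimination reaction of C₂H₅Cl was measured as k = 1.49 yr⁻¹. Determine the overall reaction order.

first order (1)

Step 1: The units of k for an nth-order reaction are (concentration)^(1-n)·(time)⁻¹.
Step 2: Here k has units yr⁻¹, so the concentration exponent is 0.
Step 3: 1 - n = 0 ⇒ n = 1. The reaction is first order.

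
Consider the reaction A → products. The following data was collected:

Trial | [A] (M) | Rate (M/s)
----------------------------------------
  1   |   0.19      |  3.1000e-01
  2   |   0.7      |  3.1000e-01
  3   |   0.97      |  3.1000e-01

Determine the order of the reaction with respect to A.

zeroth order (0)

Step 1: Compare trials - when concentration changes, rate stays constant.
Step 2: rate₂/rate₁ = 3.1000e-01/3.1000e-01 = 1
Step 3: [A]₂/[A]₁ = 0.7/0.19 = 3.684
Step 4: Since rate ratio ≈ (conc ratio)^0, the reaction is zeroth order.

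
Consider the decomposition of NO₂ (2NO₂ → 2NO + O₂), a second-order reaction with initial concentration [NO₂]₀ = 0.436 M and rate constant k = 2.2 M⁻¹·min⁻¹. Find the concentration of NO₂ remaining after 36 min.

0.01227 M

Step 1: For a second-order reaction: 1/[NO₂] = 1/[NO₂]₀ + kt
Step 2: 1/[NO₂] = 1/0.436 + 2.2 × 36
Step 3: 1/[NO₂] = 2.294 + 79.2 = 81.49
Step 4: [NO₂] = 1/81.49 = 0.01227 M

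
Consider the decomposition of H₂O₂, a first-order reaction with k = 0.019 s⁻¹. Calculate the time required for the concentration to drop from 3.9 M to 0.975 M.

72.96 s

Step 1: For first-order: t = ln([H₂O₂]₀/[H₂O₂])/k
Step 2: t = ln(3.9/0.975)/0.019
Step 3: t = ln(4)/0.019
Step 4: t = 1.386/0.019 = 72.96 s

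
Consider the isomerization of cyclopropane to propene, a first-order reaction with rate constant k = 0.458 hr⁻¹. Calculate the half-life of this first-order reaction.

1.513 hr

Step 1: For a first-order reaction, t₁/₂ = ln(2)/k
Step 2: t₁/₂ = ln(2)/0.458
Step 3: t₁/₂ = 0.6931/0.458 = 1.513 hr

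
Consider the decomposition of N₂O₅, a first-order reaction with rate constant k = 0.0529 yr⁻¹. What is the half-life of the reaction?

13.1 yr

Step 1: For a first-order reaction, t₁/₂ = ln(2)/k
Step 2: t₁/₂ = ln(2)/0.0529
Step 3: t₁/₂ = 0.6931/0.0529 = 13.1 yr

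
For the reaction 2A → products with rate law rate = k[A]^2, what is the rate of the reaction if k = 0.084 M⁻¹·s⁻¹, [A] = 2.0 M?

0.336 M/s

Step 1: Identify the rate law: rate = k[A]^2
Step 2: Substitute values: rate = 0.084 × (2.0)^2
Step 3: Calculate: rate = 0.084 × 4 = 0.336 M/s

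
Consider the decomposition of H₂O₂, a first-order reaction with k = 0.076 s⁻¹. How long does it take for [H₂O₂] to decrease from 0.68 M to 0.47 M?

4.86 s

Step 1: For first-order: t = ln([H₂O₂]₀/[H₂O₂])/k
Step 2: t = ln(0.68/0.47)/0.076
Step 3: t = ln(1.447)/0.076
Step 4: t = 0.3694/0.076 = 4.86 s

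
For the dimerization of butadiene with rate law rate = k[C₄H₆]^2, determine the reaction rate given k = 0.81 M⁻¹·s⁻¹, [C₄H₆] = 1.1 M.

0.9801 M/s

Step 1: Identify the rate law: rate = k[C₄H₆]^2
Step 2: Substitute values: rate = 0.81 × (1.1)^2
Step 3: Calculate: rate = 0.81 × 1.21 = 0.9801 M/s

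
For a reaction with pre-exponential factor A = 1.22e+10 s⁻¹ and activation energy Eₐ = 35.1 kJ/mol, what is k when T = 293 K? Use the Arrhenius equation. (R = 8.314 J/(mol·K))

6.74e+03 s⁻¹

Step 1: Use the Arrhenius equation: k = A × exp(-Eₐ/RT)
Step 2: Convert Eₐ to J/mol: 35.1 kJ/mol = 35100 J/mol
Step 3: Calculate the exponent: -Eₐ/(RT) = -35100/(8.314 × 293) = -14.40886
Step 4: k = 1.22e+10 × exp(-14.40886)
Step 5: k = 1.22e+10 × 5.52474e-07 = 6.7402e+03 s⁻¹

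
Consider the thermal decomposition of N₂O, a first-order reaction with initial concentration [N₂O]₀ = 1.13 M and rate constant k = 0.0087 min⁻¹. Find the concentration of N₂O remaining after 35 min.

0.8334 M

Step 1: For a first-order reaction: [N₂O] = [N₂O]₀ × e^(-kt)
Step 2: [N₂O] = 1.13 × e^(-0.0087 × 35)
Step 3: [N₂O] = 1.13 × e^(-0.3045)
Step 4: [N₂O] = 1.13 × 0.737492 = 0.8334 M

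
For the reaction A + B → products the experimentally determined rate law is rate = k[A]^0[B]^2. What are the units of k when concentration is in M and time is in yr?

M⁻¹·yr⁻¹

Step 1: Overall order = 0 + 2 = 2.
Step 2: rate has units M·yr⁻¹; [A]^0[B]^2 has units M^2.
Step 3: k = rate/([A]^0[B]^2), so units of k = M^(1-2)·yr⁻¹ = M⁻¹·yr⁻¹.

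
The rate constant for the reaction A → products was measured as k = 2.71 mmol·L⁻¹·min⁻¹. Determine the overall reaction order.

zeroth order (0)

Step 1: The units of k for an nth-order reaction are (concentration)^(1-n)·(time)⁻¹.
Step 2: Here k has units mmol·L⁻¹·min⁻¹, so the concentration exponent is 1.
Step 3: 1 - n = 1 ⇒ n = 0. The reaction is zeroth order.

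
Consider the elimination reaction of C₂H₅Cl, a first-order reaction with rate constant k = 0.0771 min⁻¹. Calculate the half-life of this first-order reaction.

8.99 min

Step 1: For a first-order reaction, t₁/₂ = ln(2)/k
Step 2: t₁/₂ = ln(2)/0.0771
Step 3: t₁/₂ = 0.6931/0.0771 = 8.99 min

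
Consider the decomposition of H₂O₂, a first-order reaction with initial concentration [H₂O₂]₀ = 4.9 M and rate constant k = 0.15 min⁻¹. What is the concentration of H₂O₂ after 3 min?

3.124 M

Step 1: For a first-order reaction: [H₂O₂] = [H₂O₂]₀ × e^(-kt)
Step 2: [H₂O₂] = 4.9 × e^(-0.15 × 3)
Step 3: [H₂O₂] = 4.9 × e^(-0.45)
Step 4: [H₂O₂] = 4.9 × 0.637628 = 3.124 M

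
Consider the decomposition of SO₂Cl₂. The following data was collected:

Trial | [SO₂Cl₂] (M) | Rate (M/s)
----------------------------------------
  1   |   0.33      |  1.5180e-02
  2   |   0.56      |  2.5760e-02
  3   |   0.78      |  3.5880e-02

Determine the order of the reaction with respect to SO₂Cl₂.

first order (1)

Step 1: Compare trials to find order n where rate₂/rate₁ = ([SO₂Cl₂]₂/[SO₂Cl₂]₁)^n
Step 2: rate₂/rate₁ = 2.5760e-02/1.5180e-02 = 1.697
Step 3: [SO₂Cl₂]₂/[SO₂Cl₂]₁ = 0.56/0.33 = 1.697
Step 4: n = ln(1.697)/ln(1.697) = 1.00 ≈ 1
Step 5: The reaction is first order in SO₂Cl₂.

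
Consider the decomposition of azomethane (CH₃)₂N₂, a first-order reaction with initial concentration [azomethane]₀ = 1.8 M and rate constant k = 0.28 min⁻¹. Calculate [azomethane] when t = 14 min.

0.03571 M

Step 1: For a first-order reaction: [azomethane] = [azomethane]₀ × e^(-kt)
Step 2: [azomethane] = 1.8 × e^(-0.28 × 14)
Step 3: [azomethane] = 1.8 × e^(-3.92)
Step 4: [azomethane] = 1.8 × 0.0198411 = 0.03571 M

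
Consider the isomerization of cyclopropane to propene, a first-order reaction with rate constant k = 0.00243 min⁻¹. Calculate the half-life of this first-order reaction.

285.2 min

Step 1: For a first-order reaction, t₁/₂ = ln(2)/k
Step 2: t₁/₂ = ln(2)/0.00243
Step 3: t₁/₂ = 0.6931/0.00243 = 285.2 min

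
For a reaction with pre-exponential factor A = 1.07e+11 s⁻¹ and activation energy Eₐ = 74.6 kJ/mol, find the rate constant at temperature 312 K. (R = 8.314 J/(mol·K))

3.46e-02 s⁻¹

Step 1: Use the Arrhenius equation: k = A × exp(-Eₐ/RT)
Step 2: Convert Eₐ to J/mol: 74.6 kJ/mol = 74600 J/mol
Step 3: Calculate the exponent: -Eₐ/(RT) = -74600/(8.314 × 312) = -28.75903
Step 4: k = 1.07e+11 × exp(-28.75903)
Step 5: k = 1.07e+11 × 3.23677e-13 = 3.4633e-02 s⁻¹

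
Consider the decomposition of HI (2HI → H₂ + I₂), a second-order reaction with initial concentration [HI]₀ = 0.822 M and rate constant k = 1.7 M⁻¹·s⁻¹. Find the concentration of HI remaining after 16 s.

0.03519 M

Step 1: For a second-order reaction: 1/[HI] = 1/[HI]₀ + kt
Step 2: 1/[HI] = 1/0.822 + 1.7 × 16
Step 3: 1/[HI] = 1.217 + 27.2 = 28.42
Step 4: [HI] = 1/28.42 = 0.03519 M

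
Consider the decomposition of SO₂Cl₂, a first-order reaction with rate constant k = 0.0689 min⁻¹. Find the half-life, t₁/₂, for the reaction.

10.06 min

Step 1: For a first-order reaction, t₁/₂ = ln(2)/k
Step 2: t₁/₂ = ln(2)/0.0689
Step 3: t₁/₂ = 0.6931/0.0689 = 10.06 min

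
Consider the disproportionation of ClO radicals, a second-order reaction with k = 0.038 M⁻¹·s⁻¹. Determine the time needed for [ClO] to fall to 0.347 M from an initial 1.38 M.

56.77 s

Step 1: For second-order: t = (1/[ClO] - 1/[ClO]₀)/k
Step 2: t = (1/0.347 - 1/1.38)/0.038
Step 3: t = (2.882 - 0.7246)/0.038
Step 4: t = 2.157/0.038 = 56.77 s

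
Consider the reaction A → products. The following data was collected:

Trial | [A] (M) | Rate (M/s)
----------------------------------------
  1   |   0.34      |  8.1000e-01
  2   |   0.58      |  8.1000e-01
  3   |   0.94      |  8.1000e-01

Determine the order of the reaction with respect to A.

zeroth order (0)

Step 1: Compare trials - when concentration changes, rate stays constant.
Step 2: rate₂/rate₁ = 8.1000e-01/8.1000e-01 = 1
Step 3: [A]₂/[A]₁ = 0.58/0.34 = 1.706
Step 4: Since rate ratio ≈ (conc ratio)^0, the reaction is zeroth order.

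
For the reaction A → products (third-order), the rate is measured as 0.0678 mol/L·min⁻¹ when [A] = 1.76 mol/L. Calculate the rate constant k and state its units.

0.01244 (mol/L)⁻²·min⁻¹

Step 1: rate = k[A]^3, so k = rate / [A]^3.
Step 2: k = 0.0678 / (1.76)^3 = 0.0678 / 5.452.
Step 3: k = 0.01244 (mol/L)⁻²·min⁻¹.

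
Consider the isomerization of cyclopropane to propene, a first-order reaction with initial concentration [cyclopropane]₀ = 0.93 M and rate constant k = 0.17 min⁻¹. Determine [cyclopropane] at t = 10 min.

0.1699 M

Step 1: For a first-order reaction: [cyclopropane] = [cyclopropane]₀ × e^(-kt)
Step 2: [cyclopropane] = 0.93 × e^(-0.17 × 10)
Step 3: [cyclopropane] = 0.93 × e^(-1.7)
Step 4: [cyclopropane] = 0.93 × 0.182684 = 0.1699 M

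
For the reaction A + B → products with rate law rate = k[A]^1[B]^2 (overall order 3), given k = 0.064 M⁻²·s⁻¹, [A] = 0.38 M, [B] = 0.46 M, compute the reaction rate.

0.005146 M/s

Step 1: The rate law is rate = k[A]^1[B]^2, overall order = 1+2 = 3
Step 2: Substitute values: rate = 0.064 × (0.38)^1 × (0.46)^2
Step 3: rate = 0.064 × 0.38 × 0.2116 = 0.00514611 M/s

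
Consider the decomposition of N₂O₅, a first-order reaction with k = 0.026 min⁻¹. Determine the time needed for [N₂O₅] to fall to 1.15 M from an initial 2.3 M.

26.66 min

Step 1: For first-order: t = ln([N₂O₅]₀/[N₂O₅])/k
Step 2: t = ln(2.3/1.15)/0.026
Step 3: t = ln(2)/0.026
Step 4: t = 0.6931/0.026 = 26.66 min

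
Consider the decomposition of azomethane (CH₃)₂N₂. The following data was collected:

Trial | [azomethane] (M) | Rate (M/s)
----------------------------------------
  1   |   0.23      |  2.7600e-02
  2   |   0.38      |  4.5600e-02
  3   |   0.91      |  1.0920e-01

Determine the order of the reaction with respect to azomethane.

first order (1)

Step 1: Compare trials to find order n where rate₂/rate₁ = ([azomethane]₂/[azomethane]₁)^n
Step 2: rate₂/rate₁ = 4.5600e-02/2.7600e-02 = 1.652
Step 3: [azomethane]₂/[azomethane]₁ = 0.38/0.23 = 1.652
Step 4: n = ln(1.652)/ln(1.652) = 1.00 ≈ 1
Step 5: The reaction is first order in azomethane.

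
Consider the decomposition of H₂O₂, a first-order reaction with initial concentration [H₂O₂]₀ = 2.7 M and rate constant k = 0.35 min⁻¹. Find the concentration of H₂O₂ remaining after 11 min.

0.05746 M

Step 1: For a first-order reaction: [H₂O₂] = [H₂O₂]₀ × e^(-kt)
Step 2: [H₂O₂] = 2.7 × e^(-0.35 × 11)
Step 3: [H₂O₂] = 2.7 × e^(-3.85)
Step 4: [H₂O₂] = 2.7 × 0.0212797 = 0.05746 M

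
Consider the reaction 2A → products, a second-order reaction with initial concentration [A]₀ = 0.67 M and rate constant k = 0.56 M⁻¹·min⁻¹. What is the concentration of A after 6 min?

0.2061 M

Step 1: For a second-order reaction: 1/[A] = 1/[A]₀ + kt
Step 2: 1/[A] = 1/0.67 + 0.56 × 6
Step 3: 1/[A] = 1.493 + 3.36 = 4.853
Step 4: [A] = 1/4.853 = 0.2061 M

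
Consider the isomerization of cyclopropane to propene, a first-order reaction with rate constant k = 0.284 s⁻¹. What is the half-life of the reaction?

2.441 s

Step 1: For a first-order reaction, t₁/₂ = ln(2)/k
Step 2: t₁/₂ = ln(2)/0.284
Step 3: t₁/₂ = 0.6931/0.284 = 2.441 s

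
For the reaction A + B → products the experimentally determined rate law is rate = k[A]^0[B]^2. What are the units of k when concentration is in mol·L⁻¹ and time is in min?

(mol·L⁻¹)⁻¹·min⁻¹

Step 1: Overall order = 0 + 2 = 2.
Step 2: rate has units mol·L⁻¹·min⁻¹; [A]^0[B]^2 has units (mol·L⁻¹)^2.
Step 3: k = rate/([A]^0[B]^2), so units of k = (mol·L⁻¹)^(1-2)·min⁻¹ = (mol·L⁻¹)⁻¹·min⁻¹.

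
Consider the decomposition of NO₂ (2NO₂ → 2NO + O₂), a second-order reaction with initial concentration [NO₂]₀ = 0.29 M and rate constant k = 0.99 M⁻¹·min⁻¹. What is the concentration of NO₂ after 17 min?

0.04931 M

Step 1: For a second-order reaction: 1/[NO₂] = 1/[NO₂]₀ + kt
Step 2: 1/[NO₂] = 1/0.29 + 0.99 × 17
Step 3: 1/[NO₂] = 3.448 + 16.83 = 20.28
Step 4: [NO₂] = 1/20.28 = 0.04931 M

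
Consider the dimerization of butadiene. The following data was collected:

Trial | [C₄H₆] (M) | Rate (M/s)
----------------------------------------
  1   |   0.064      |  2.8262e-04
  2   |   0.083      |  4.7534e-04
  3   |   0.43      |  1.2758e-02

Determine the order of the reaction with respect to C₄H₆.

second order (2)

Step 1: Compare trials to find order n where rate₂/rate₁ = ([C₄H₆]₂/[C₄H₆]₁)^n
Step 2: rate₂/rate₁ = 4.7534e-04/2.8262e-04 = 1.682
Step 3: [C₄H₆]₂/[C₄H₆]₁ = 0.083/0.064 = 1.297
Step 4: n = ln(1.682)/ln(1.297) = 2.00 ≈ 2
Step 5: The reaction is second order in C₄H₆.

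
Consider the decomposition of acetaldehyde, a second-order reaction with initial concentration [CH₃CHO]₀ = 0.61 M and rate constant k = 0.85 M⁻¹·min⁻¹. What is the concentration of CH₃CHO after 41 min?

0.02741 M

Step 1: For a second-order reaction: 1/[CH₃CHO] = 1/[CH₃CHO]₀ + kt
Step 2: 1/[CH₃CHO] = 1/0.61 + 0.85 × 41
Step 3: 1/[CH₃CHO] = 1.639 + 34.85 = 36.49
Step 4: [CH₃CHO] = 1/36.49 = 0.02741 M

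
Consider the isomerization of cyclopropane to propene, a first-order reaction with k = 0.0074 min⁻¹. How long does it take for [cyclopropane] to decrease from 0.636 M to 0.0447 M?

358.8 min

Step 1: For first-order: t = ln([cyclopropane]₀/[cyclopropane])/k
Step 2: t = ln(0.636/0.0447)/0.0074
Step 3: t = ln(14.23)/0.0074
Step 4: t = 2.655/0.0074 = 358.8 min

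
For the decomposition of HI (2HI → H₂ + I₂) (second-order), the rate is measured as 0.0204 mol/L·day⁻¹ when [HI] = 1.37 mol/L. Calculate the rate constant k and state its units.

0.01087 (mol/L)⁻¹·day⁻¹

Step 1: rate = k[HI]^2, so k = rate / [HI]^2.
Step 2: k = 0.0204 / (1.37)^2 = 0.0204 / 1.877.
Step 3: k = 0.01087 (mol/L)⁻¹·day⁻¹.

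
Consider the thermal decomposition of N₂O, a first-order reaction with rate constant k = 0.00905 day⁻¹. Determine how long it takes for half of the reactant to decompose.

76.59 day

Step 1: For a first-order reaction, t₁/₂ = ln(2)/k
Step 2: t₁/₂ = ln(2)/0.00905
Step 3: t₁/₂ = 0.6931/0.00905 = 76.59 day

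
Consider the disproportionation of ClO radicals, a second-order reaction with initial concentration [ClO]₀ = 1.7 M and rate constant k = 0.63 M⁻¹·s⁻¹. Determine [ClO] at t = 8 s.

0.1777 M

Step 1: For a second-order reaction: 1/[ClO] = 1/[ClO]₀ + kt
Step 2: 1/[ClO] = 1/1.7 + 0.63 × 8
Step 3: 1/[ClO] = 0.5882 + 5.04 = 5.628
Step 4: [ClO] = 1/5.628 = 0.1777 M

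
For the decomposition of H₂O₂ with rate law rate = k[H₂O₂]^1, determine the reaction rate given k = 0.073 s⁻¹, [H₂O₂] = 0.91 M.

0.06643 M/s

Step 1: Identify the rate law: rate = k[H₂O₂]^1
Step 2: Substitute values: rate = 0.073 × (0.91)^1
Step 3: Calculate: rate = 0.073 × 0.91 = 0.06643 M/s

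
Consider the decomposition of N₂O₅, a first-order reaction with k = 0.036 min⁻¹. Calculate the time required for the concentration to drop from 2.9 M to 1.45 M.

19.25 min

Step 1: For first-order: t = ln([N₂O₅]₀/[N₂O₅])/k
Step 2: t = ln(2.9/1.45)/0.036
Step 3: t = ln(2)/0.036
Step 4: t = 0.6931/0.036 = 19.25 min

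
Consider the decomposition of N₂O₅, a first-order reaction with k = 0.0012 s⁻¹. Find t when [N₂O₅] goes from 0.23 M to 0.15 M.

356.2 s

Step 1: For first-order: t = ln([N₂O₅]₀/[N₂O₅])/k
Step 2: t = ln(0.23/0.15)/0.0012
Step 3: t = ln(1.533)/0.0012
Step 4: t = 0.4274/0.0012 = 356.2 s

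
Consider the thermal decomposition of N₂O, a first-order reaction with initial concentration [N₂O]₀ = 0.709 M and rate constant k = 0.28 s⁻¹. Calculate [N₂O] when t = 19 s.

0.003469 M

Step 1: For a first-order reaction: [N₂O] = [N₂O]₀ × e^(-kt)
Step 2: [N₂O] = 0.709 × e^(-0.28 × 19)
Step 3: [N₂O] = 0.709 × e^(-5.32)
Step 4: [N₂O] = 0.709 × 0.00489275 = 0.003469 M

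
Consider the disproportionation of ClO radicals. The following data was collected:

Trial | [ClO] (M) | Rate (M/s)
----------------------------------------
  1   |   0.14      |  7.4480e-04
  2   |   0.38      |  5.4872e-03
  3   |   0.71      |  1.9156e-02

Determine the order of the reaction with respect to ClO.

second order (2)

Step 1: Compare trials to find order n where rate₂/rate₁ = ([ClO]₂/[ClO]₁)^n
Step 2: rate₂/rate₁ = 5.4872e-03/7.4480e-04 = 7.367
Step 3: [ClO]₂/[ClO]₁ = 0.38/0.14 = 2.714
Step 4: n = ln(7.367)/ln(2.714) = 2.00 ≈ 2
Step 5: The reaction is second order in ClO.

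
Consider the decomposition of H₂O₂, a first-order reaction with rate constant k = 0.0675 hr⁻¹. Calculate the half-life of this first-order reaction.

10.27 hr

Step 1: For a first-order reaction, t₁/₂ = ln(2)/k
Step 2: t₁/₂ = ln(2)/0.0675
Step 3: t₁/₂ = 0.6931/0.0675 = 10.27 hr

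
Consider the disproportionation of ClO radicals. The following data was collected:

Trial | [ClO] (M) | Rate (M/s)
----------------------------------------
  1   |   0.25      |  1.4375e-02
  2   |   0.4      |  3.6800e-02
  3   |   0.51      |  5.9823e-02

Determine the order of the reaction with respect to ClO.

second order (2)

Step 1: Compare trials to find order n where rate₂/rate₁ = ([ClO]₂/[ClO]₁)^n
Step 2: rate₂/rate₁ = 3.6800e-02/1.4375e-02 = 2.56
Step 3: [ClO]₂/[ClO]₁ = 0.4/0.25 = 1.6
Step 4: n = ln(2.56)/ln(1.6) = 2.00 ≈ 2
Step 5: The reaction is second order in ClO.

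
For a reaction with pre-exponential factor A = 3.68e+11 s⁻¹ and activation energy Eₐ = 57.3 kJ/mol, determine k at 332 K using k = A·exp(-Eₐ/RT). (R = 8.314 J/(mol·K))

3.55e+02 s⁻¹

Step 1: Use the Arrhenius equation: k = A × exp(-Eₐ/RT)
Step 2: Convert Eₐ to J/mol: 57.3 kJ/mol = 57300 J/mol
Step 3: Calculate the exponent: -Eₐ/(RT) = -57300/(8.314 × 332) = -20.75900
Step 4: k = 3.68e+11 × exp(-20.75900)
Step 5: k = 3.68e+11 × 9.64897e-10 = 3.5508e+02 s⁻¹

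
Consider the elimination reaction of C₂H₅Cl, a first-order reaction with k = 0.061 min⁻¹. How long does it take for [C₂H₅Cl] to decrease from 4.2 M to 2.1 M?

11.36 min

Step 1: For first-order: t = ln([C₂H₅Cl]₀/[C₂H₅Cl])/k
Step 2: t = ln(4.2/2.1)/0.061
Step 3: t = ln(2)/0.061
Step 4: t = 0.6931/0.061 = 11.36 min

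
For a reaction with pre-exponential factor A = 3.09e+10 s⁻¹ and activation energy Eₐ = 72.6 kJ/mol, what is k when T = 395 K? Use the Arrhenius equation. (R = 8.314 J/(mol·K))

7.74e+00 s⁻¹

Step 1: Use the Arrhenius equation: k = A × exp(-Eₐ/RT)
Step 2: Convert Eₐ to J/mol: 72.6 kJ/mol = 72600 J/mol
Step 3: Calculate the exponent: -Eₐ/(RT) = -72600/(8.314 × 395) = -22.10698
Step 4: k = 3.09e+10 × exp(-22.10698)
Step 5: k = 3.09e+10 × 2.50646e-10 = 7.7450e+00 s⁻¹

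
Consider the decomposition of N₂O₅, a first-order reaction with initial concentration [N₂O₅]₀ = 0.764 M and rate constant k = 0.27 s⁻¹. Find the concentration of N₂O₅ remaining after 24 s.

0.001172 M

Step 1: For a first-order reaction: [N₂O₅] = [N₂O₅]₀ × e^(-kt)
Step 2: [N₂O₅] = 0.764 × e^(-0.27 × 24)
Step 3: [N₂O₅] = 0.764 × e^(-6.48)
Step 4: [N₂O₅] = 0.764 × 0.00153381 = 0.001172 M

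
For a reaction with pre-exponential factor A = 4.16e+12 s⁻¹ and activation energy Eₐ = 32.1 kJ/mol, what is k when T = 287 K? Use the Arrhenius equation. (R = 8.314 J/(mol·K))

5.98e+06 s⁻¹

Step 1: Use the Arrhenius equation: k = A × exp(-Eₐ/RT)
Step 2: Convert Eₐ to J/mol: 32.1 kJ/mol = 32100 J/mol
Step 3: Calculate the exponent: -Eₐ/(RT) = -32100/(8.314 × 287) = -13.45281
Step 4: k = 4.16e+12 × exp(-13.45281)
Step 5: k = 4.16e+12 × 1.43721e-06 = 5.9788e+06 s⁻¹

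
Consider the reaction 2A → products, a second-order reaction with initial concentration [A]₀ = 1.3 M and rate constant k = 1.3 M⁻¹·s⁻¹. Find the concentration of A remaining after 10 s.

0.07263 M

Step 1: For a second-order reaction: 1/[A] = 1/[A]₀ + kt
Step 2: 1/[A] = 1/1.3 + 1.3 × 10
Step 3: 1/[A] = 0.7692 + 13 = 13.77
Step 4: [A] = 1/13.77 = 0.07263 M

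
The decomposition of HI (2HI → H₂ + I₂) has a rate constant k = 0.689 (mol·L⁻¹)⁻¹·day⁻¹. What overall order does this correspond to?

second order (2)

Step 1: The units of k for an nth-order reaction are (concentration)^(1-n)·(time)⁻¹.
Step 2: Here k has units (mol·L⁻¹)⁻¹·day⁻¹, so the concentration exponent is -1.
Step 3: 1 - n = -1 ⇒ n = 2. The reaction is second order.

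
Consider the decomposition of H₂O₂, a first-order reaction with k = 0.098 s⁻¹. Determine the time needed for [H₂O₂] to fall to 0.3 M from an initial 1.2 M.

14.15 s

Step 1: For first-order: t = ln([H₂O₂]₀/[H₂O₂])/k
Step 2: t = ln(1.2/0.3)/0.098
Step 3: t = ln(4)/0.098
Step 4: t = 1.386/0.098 = 14.15 s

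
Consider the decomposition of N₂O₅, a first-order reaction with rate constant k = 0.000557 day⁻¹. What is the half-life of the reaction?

1244 day

Step 1: For a first-order reaction, t₁/₂ = ln(2)/k
Step 2: t₁/₂ = ln(2)/0.000557
Step 3: t₁/₂ = 0.6931/0.000557 = 1244 day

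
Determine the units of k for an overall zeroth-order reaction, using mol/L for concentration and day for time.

mol/L·day⁻¹

Step 1: For overall order n, rate = k × (concentration)^n.
Step 2: Rate has units mol/L·day⁻¹; concentration term has units (mol/L)^0.
Step 3: k = rate / (concentration)^n, so units of k = (mol/L)^(1-0)·day⁻¹ = mol/L·day⁻¹.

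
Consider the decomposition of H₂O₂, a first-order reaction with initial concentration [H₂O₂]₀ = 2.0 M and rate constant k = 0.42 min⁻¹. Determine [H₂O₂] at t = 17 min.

0.001586 M

Step 1: For a first-order reaction: [H₂O₂] = [H₂O₂]₀ × e^(-kt)
Step 2: [H₂O₂] = 2.0 × e^(-0.42 × 17)
Step 3: [H₂O₂] = 2.0 × e^(-7.14)
Step 4: [H₂O₂] = 2.0 × 0.000792752 = 0.001586 M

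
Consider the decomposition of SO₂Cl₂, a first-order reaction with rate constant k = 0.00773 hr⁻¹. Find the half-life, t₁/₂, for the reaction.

89.67 hr

Step 1: For a first-order reaction, t₁/₂ = ln(2)/k
Step 2: t₁/₂ = ln(2)/0.00773
Step 3: t₁/₂ = 0.6931/0.00773 = 89.67 hr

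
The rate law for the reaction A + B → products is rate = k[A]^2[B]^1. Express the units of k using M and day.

M⁻²·day⁻¹

Step 1: Overall order = 2 + 1 = 3.
Step 2: rate has units M·day⁻¹; [A]^2[B]^1 has units M^3.
Step 3: k = rate/([A]^2[B]^1), so units of k = M^(1-3)·day⁻¹ = M⁻²·day⁻¹.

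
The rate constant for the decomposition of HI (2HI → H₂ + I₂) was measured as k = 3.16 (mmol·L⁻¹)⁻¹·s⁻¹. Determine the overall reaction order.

second order (2)

Step 1: The units of k for an nth-order reaction are (concentration)^(1-n)·(time)⁻¹.
Step 2: Here k has units (mmol·L⁻¹)⁻¹·s⁻¹, so the concentration exponent is -1.
Step 3: 1 - n = -1 ⇒ n = 2. The reaction is second order.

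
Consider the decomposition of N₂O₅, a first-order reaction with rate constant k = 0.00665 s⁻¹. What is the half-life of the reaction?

104.2 s

Step 1: For a first-order reaction, t₁/₂ = ln(2)/k
Step 2: t₁/₂ = ln(2)/0.00665
Step 3: t₁/₂ = 0.6931/0.00665 = 104.2 s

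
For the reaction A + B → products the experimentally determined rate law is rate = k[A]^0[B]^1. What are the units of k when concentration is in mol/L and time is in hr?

hr⁻¹

Step 1: Overall order = 0 + 1 = 1.
Step 2: rate has units mol/L·hr⁻¹; [A]^0[B]^1 has units (mol/L)^1.
Step 3: k = rate/([A]^0[B]^1), so units of k = (mol/L)^(1-1)·hr⁻¹ = hr⁻¹.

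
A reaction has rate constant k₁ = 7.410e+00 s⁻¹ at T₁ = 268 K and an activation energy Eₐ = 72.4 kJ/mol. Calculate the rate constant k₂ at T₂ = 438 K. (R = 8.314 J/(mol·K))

2.223e+06 s⁻¹

Step 1: Use the two-temperature Arrhenius form: ln(k₂/k₁) = -Eₐ/R × (1/T₂ - 1/T₁)
Step 2: Convert Eₐ to J/mol: 72.4 kJ/mol = 72400 J/mol
Step 3: 1/T₂ - 1/T₁ = 1/438 - 1/268 = -1.448238e-03 K⁻¹
Step 4: ln(k₂/k₁) = -72400/8.314 × -1.448238e-03 = 12.61155
Step 5: k₂ = k₁ × exp(12.61155) = 7.410e+00 × 3.00004e+05 = 2.223e+06 s⁻¹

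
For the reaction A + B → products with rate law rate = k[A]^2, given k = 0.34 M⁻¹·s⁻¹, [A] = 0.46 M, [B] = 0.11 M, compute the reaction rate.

0.07194 M/s

Step 1: The rate law is rate = k[A]^2
Step 2: Note that the rate does not depend on [B] (zero order in B).
Step 3: rate = 0.34 × (0.46)^2 = 0.071944 M/s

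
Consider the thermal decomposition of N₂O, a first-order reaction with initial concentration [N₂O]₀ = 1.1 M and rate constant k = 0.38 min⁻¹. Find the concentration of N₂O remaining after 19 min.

0.000805 M

Step 1: For a first-order reaction: [N₂O] = [N₂O]₀ × e^(-kt)
Step 2: [N₂O] = 1.1 × e^(-0.38 × 19)
Step 3: [N₂O] = 1.1 × e^(-7.22)
Step 4: [N₂O] = 1.1 × 0.000731802 = 0.000805 M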